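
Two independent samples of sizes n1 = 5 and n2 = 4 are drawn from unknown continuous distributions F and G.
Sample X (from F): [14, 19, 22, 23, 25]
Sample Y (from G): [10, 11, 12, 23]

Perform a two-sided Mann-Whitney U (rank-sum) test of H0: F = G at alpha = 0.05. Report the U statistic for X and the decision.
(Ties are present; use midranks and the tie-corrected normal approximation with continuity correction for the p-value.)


Step 1: Combine and sort all 9 observations; assign midranks.
sorted (value, group): (10,Y), (11,Y), (12,Y), (14,X), (19,X), (22,X), (23,X), (23,Y), (25,X)
ranks: 10->1, 11->2, 12->3, 14->4, 19->5, 22->6, 23->7.5, 23->7.5, 25->9
Step 2: Rank sum for X: R1 = 4 + 5 + 6 + 7.5 + 9 = 31.5.
Step 3: U_X = R1 - n1(n1+1)/2 = 31.5 - 5*6/2 = 31.5 - 15 = 16.5.
       U_Y = n1*n2 - U_X = 20 - 16.5 = 3.5.
Step 4: Ties are present, so use the tie-corrected normal approximation (with continuity correction) for the p-value.
Step 5: p-value = 0.139983; compare to alpha = 0.05. fail to reject H0.

U_X = 16.5, p = 0.139983, fail to reject H0 at alpha = 0.05.


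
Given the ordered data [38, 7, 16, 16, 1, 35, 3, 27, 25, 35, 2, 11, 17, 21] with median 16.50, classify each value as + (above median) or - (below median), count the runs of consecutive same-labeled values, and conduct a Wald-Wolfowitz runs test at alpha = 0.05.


Step 1: Compute median = 16.50; label A = above, B = below.
Labels in order: ABBBBABAAABBAA  (n_A = 7, n_B = 7)
Step 2: Count runs R = 7.
Step 3: Under H0 (random ordering), E[R] = 2*n_A*n_B/(n_A+n_B) + 1 = 2*7*7/14 + 1 = 8.0000.
        Var[R] = 2*n_A*n_B*(2*n_A*n_B - n_A - n_B) / ((n_A+n_B)^2 * (n_A+n_B-1)) = 8232/2548 = 3.2308.
        SD[R] = 1.7974.
Step 4: Continuity-corrected z = (R + 0.5 - E[R]) / SD[R] = (7 + 0.5 - 8.0000) / 1.7974 = -0.2782.
Step 5: Two-sided p-value via normal approximation = 2*(1 - Phi(|z|)) = 0.780879.
Step 6: alpha = 0.05. fail to reject H0.

R = 7, z = -0.2782, p = 0.780879, fail to reject H0.


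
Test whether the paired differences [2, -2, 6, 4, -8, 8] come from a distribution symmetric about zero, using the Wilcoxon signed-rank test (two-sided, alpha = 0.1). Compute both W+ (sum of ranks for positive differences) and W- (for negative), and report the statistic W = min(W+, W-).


Step 1: Drop any zero differences (none here) and take |d_i|.
|d| = [2, 2, 6, 4, 8, 8]
Step 2: Midrank |d_i| (ties get averaged ranks).
ranks: |2|->1.5, |2|->1.5, |6|->4, |4|->3, |8|->5.5, |8|->5.5
Step 3: Attach original signs; sum ranks with positive sign and with negative sign.
W+ = 1.5 + 4 + 3 + 5.5 = 14
W- = 1.5 + 5.5 = 7
(Check: W+ + W- = 21 should equal n(n+1)/2 = 21.)
Step 4: Test statistic W = min(W+, W-) = 7.
Step 5: Ties in |d|, so use the tie-corrected normal approximation.
        E[W] = n(n+1)/4 = 6*7/4 = 10.5.
        Tie groups: |d|=2 (t=2), |d|=8 (t=2); sum(t^3 - t) = 12.
        Var[W] = n(n+1)(2n+1)/24 - sum(t^3-t)/48 = 546/24 - 12/48 = 22.5.
        z = (W - E[W]) / sqrt(Var[W]) = (7 - 10.5) / 4.7434 = -0.7379.
        Two-sided p = 2*Phi(z) = 0.460597.
Step 6: alpha = 0.1. fail to reject H0.

W+ = 14, W- = 7, W = min = 7, p = 0.460597, fail to reject H0.


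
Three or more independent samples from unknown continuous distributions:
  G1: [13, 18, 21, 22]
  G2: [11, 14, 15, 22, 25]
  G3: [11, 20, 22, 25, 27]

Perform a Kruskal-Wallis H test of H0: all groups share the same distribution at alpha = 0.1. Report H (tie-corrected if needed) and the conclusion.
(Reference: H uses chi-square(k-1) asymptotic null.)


Step 1: Combine all N = 14 observations and assign midranks.
sorted (value, group, rank): (11,G2,1.5), (11,G3,1.5), (13,G1,3), (14,G2,4), (15,G2,5), (18,G1,6), (20,G3,7), (21,G1,8), (22,G1,10), (22,G2,10), (22,G3,10), (25,G2,12.5), (25,G3,12.5), (27,G3,14)
Step 2: Sum ranks within each group.
R_1 = 27 (n_1 = 4)
R_2 = 33 (n_2 = 5)
R_3 = 45 (n_3 = 5)
Step 3: H = 12/(N(N+1)) * sum(R_i^2/n_i) - 3(N+1)
     = 12/(14*15) * (27^2/4 + 33^2/5 + 45^2/5) - 3*15
     = 0.057143 * 805.05 - 45
     = 1.002857.
Step 4: Ties present; correction factor C = 1 - 36/(14^3 - 14) = 0.986813. Corrected H = 1.002857 / 0.986813 = 1.016258.
Step 5: Under H0, H ~ chi^2(2); p-value = 0.601620.
Step 6: alpha = 0.1. fail to reject H0.

H = 1.0163, df = 2, p = 0.601620, fail to reject H0.


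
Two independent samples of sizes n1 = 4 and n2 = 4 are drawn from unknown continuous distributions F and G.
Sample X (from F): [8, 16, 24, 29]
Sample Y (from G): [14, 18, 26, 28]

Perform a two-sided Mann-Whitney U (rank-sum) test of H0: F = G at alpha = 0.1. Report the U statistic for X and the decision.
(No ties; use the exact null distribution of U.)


Step 1: Combine and sort all 8 observations; assign midranks.
sorted (value, group): (8,X), (14,Y), (16,X), (18,Y), (24,X), (26,Y), (28,Y), (29,X)
ranks: 8->1, 14->2, 16->3, 18->4, 24->5, 26->6, 28->7, 29->8
Step 2: Rank sum for X: R1 = 1 + 3 + 5 + 8 = 17.
Step 3: U_X = R1 - n1(n1+1)/2 = 17 - 4*5/2 = 17 - 10 = 7.
       U_Y = n1*n2 - U_X = 16 - 7 = 9.
Step 4: No ties, so the exact null distribution of U (based on enumerating the C(8,4) = 70 equally likely rank assignments) gives the two-sided p-value.
Step 5: p-value = 0.885714; compare to alpha = 0.1. fail to reject H0.

U_X = 7, p = 0.885714, fail to reject H0 at alpha = 0.1.


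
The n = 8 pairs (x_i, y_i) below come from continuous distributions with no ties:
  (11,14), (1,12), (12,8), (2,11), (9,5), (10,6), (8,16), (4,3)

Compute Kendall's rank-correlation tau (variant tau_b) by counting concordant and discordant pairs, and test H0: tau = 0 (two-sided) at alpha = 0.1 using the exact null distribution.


Step 1: Enumerate the 28 unordered pairs (i,j) with i<j and classify each by sign(x_j-x_i) * sign(y_j-y_i).
  (1,2):dx=-10,dy=-2->C; (1,3):dx=+1,dy=-6->D; (1,4):dx=-9,dy=-3->C; (1,5):dx=-2,dy=-9->C
  (1,6):dx=-1,dy=-8->C; (1,7):dx=-3,dy=+2->D; (1,8):dx=-7,dy=-11->C; (2,3):dx=+11,dy=-4->D
  (2,4):dx=+1,dy=-1->D; (2,5):dx=+8,dy=-7->D; (2,6):dx=+9,dy=-6->D; (2,7):dx=+7,dy=+4->C
  (2,8):dx=+3,dy=-9->D; (3,4):dx=-10,dy=+3->D; (3,5):dx=-3,dy=-3->C; (3,6):dx=-2,dy=-2->C
  (3,7):dx=-4,dy=+8->D; (3,8):dx=-8,dy=-5->C; (4,5):dx=+7,dy=-6->D; (4,6):dx=+8,dy=-5->D
  (4,7):dx=+6,dy=+5->C; (4,8):dx=+2,dy=-8->D; (5,6):dx=+1,dy=+1->C; (5,7):dx=-1,dy=+11->D
  (5,8):dx=-5,dy=-2->C; (6,7):dx=-2,dy=+10->D; (6,8):dx=-6,dy=-3->C; (7,8):dx=-4,dy=-13->C
Step 2: C = 14, D = 14, total pairs = 28.
Step 3: tau = (C - D)/(n(n-1)/2) = (14 - 14)/28 = 0.000000.
Step 4: Exact two-sided p-value (enumerate n! = 40320 permutations of y under H0): p = 1.000000.
Step 5: alpha = 0.1. fail to reject H0.

tau_b = 0.0000 (C=14, D=14), p = 1.000000, fail to reject H0.


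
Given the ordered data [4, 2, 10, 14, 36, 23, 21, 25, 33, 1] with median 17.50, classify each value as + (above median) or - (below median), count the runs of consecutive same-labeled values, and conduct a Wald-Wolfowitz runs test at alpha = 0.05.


Step 1: Compute median = 17.50; label A = above, B = below.
Labels in order: BBBBAAAAAB  (n_A = 5, n_B = 5)
Step 2: Count runs R = 3.
Step 3: Under H0 (random ordering), E[R] = 2*n_A*n_B/(n_A+n_B) + 1 = 2*5*5/10 + 1 = 6.0000.
        Var[R] = 2*n_A*n_B*(2*n_A*n_B - n_A - n_B) / ((n_A+n_B)^2 * (n_A+n_B-1)) = 2000/900 = 2.2222.
        SD[R] = 1.4907.
Step 4: Continuity-corrected z = (R + 0.5 - E[R]) / SD[R] = (3 + 0.5 - 6.0000) / 1.4907 = -1.6771.
Step 5: Two-sided p-value via normal approximation = 2*(1 - Phi(|z|)) = 0.093533.
Step 6: alpha = 0.05. fail to reject H0.

R = 3, z = -1.6771, p = 0.093533, fail to reject H0.


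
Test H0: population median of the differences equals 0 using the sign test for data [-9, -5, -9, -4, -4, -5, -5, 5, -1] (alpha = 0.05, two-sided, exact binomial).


Step 1: Discard zero differences. Original n = 9; n_eff = number of nonzero differences = 9.
Nonzero differences (with sign): -9, -5, -9, -4, -4, -5, -5, +5, -1
Step 2: Count signs: positive = 1, negative = 8.
Step 3: Under H0: P(positive) = 0.5, so the number of positives S ~ Bin(9, 0.5).
Step 4: Two-sided exact p-value = sum of Bin(9,0.5) probabilities at or below the observed probability = 0.039062.
Step 5: alpha = 0.05. reject H0.

n_eff = 9, pos = 1, neg = 8, p = 0.039062, reject H0.


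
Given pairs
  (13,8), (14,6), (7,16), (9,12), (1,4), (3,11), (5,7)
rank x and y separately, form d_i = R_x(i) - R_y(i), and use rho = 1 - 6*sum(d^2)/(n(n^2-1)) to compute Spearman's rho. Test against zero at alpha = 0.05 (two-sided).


Step 1: Rank x and y separately (midranks; no ties here).
rank(x): 13->6, 14->7, 7->4, 9->5, 1->1, 3->2, 5->3
rank(y): 8->4, 6->2, 16->7, 12->6, 4->1, 11->5, 7->3
Step 2: d_i = R_x(i) - R_y(i); compute d_i^2.
  (6-4)^2=4, (7-2)^2=25, (4-7)^2=9, (5-6)^2=1, (1-1)^2=0, (2-5)^2=9, (3-3)^2=0
sum(d^2) = 48.
Step 3: rho = 1 - 6*48 / (7*(7^2 - 1)) = 1 - 288/336 = 0.142857.
Step 4: Under H0, t = rho * sqrt((n-2)/(1-rho^2)) = 0.3227 ~ t(5).
Step 5: Two-sided p-value from the t-distribution with 5 df = 0.759945.
Step 6: alpha = 0.05. fail to reject H0.

rho = 0.1429, p = 0.759945, fail to reject H0 at alpha = 0.05.


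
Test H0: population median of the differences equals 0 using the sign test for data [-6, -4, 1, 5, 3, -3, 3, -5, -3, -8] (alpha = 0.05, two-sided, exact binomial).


Step 1: Discard zero differences. Original n = 10; n_eff = number of nonzero differences = 10.
Nonzero differences (with sign): -6, -4, +1, +5, +3, -3, +3, -5, -3, -8
Step 2: Count signs: positive = 4, negative = 6.
Step 3: Under H0: P(positive) = 0.5, so the number of positives S ~ Bin(10, 0.5).
Step 4: Two-sided exact p-value = sum of Bin(10,0.5) probabilities at or below the observed probability = 0.753906.
Step 5: alpha = 0.05. fail to reject H0.

n_eff = 10, pos = 4, neg = 6, p = 0.753906, fail to reject H0.


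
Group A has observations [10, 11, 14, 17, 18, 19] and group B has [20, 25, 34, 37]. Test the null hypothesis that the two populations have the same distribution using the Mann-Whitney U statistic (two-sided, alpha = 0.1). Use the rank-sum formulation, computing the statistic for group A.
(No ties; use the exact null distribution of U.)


Step 1: Combine and sort all 10 observations; assign midranks.
sorted (value, group): (10,X), (11,X), (14,X), (17,X), (18,X), (19,X), (20,Y), (25,Y), (34,Y), (37,Y)
ranks: 10->1, 11->2, 14->3, 17->4, 18->5, 19->6, 20->7, 25->8, 34->9, 37->10
Step 2: Rank sum for X: R1 = 1 + 2 + 3 + 4 + 5 + 6 = 21.
Step 3: U_X = R1 - n1(n1+1)/2 = 21 - 6*7/2 = 21 - 21 = 0.
       U_Y = n1*n2 - U_X = 24 - 0 = 24.
Step 4: No ties, so the exact null distribution of U (based on enumerating the C(10,6) = 210 equally likely rank assignments) gives the two-sided p-value.
Step 5: p-value = 0.009524; compare to alpha = 0.1. reject H0.

U_X = 0, p = 0.009524, reject H0 at alpha = 0.1.


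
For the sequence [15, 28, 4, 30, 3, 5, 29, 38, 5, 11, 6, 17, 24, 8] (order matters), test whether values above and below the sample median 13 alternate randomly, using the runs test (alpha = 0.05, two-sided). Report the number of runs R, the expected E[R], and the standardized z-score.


Step 1: Compute median = 13; label A = above, B = below.
Labels in order: AABABBAABBBAAB  (n_A = 7, n_B = 7)
Step 2: Count runs R = 8.
Step 3: Under H0 (random ordering), E[R] = 2*n_A*n_B/(n_A+n_B) + 1 = 2*7*7/14 + 1 = 8.0000.
        Var[R] = 2*n_A*n_B*(2*n_A*n_B - n_A - n_B) / ((n_A+n_B)^2 * (n_A+n_B-1)) = 8232/2548 = 3.2308.
        SD[R] = 1.7974.
Step 4: R = E[R], so z = 0 with no continuity correction.
Step 5: Two-sided p-value via normal approximation = 2*(1 - Phi(|z|)) = 1.000000.
Step 6: alpha = 0.05. fail to reject H0.

R = 8, z = 0.0000, p = 1.000000, fail to reject H0.


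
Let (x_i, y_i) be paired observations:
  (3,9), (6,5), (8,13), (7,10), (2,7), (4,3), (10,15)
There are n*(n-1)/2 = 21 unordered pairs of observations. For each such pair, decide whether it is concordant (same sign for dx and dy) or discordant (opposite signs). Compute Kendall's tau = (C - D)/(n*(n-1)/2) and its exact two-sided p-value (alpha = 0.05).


Step 1: Enumerate the 21 unordered pairs (i,j) with i<j and classify each by sign(x_j-x_i) * sign(y_j-y_i).
  (1,2):dx=+3,dy=-4->D; (1,3):dx=+5,dy=+4->C; (1,4):dx=+4,dy=+1->C; (1,5):dx=-1,dy=-2->C
  (1,6):dx=+1,dy=-6->D; (1,7):dx=+7,dy=+6->C; (2,3):dx=+2,dy=+8->C; (2,4):dx=+1,dy=+5->C
  (2,5):dx=-4,dy=+2->D; (2,6):dx=-2,dy=-2->C; (2,7):dx=+4,dy=+10->C; (3,4):dx=-1,dy=-3->C
  (3,5):dx=-6,dy=-6->C; (3,6):dx=-4,dy=-10->C; (3,7):dx=+2,dy=+2->C; (4,5):dx=-5,dy=-3->C
  (4,6):dx=-3,dy=-7->C; (4,7):dx=+3,dy=+5->C; (5,6):dx=+2,dy=-4->D; (5,7):dx=+8,dy=+8->C
  (6,7):dx=+6,dy=+12->C
Step 2: C = 17, D = 4, total pairs = 21.
Step 3: tau = (C - D)/(n(n-1)/2) = (17 - 4)/21 = 0.619048.
Step 4: Exact two-sided p-value (enumerate n! = 5040 permutations of y under H0): p = 0.069048.
Step 5: alpha = 0.05. fail to reject H0.

tau_b = 0.6190 (C=17, D=4), p = 0.069048, fail to reject H0.


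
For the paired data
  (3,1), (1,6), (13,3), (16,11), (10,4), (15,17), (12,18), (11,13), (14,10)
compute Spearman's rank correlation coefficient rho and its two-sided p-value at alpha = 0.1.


Step 1: Rank x and y separately (midranks; no ties here).
rank(x): 3->2, 1->1, 13->6, 16->9, 10->3, 15->8, 12->5, 11->4, 14->7
rank(y): 1->1, 6->4, 3->2, 11->6, 4->3, 17->8, 18->9, 13->7, 10->5
Step 2: d_i = R_x(i) - R_y(i); compute d_i^2.
  (2-1)^2=1, (1-4)^2=9, (6-2)^2=16, (9-6)^2=9, (3-3)^2=0, (8-8)^2=0, (5-9)^2=16, (4-7)^2=9, (7-5)^2=4
sum(d^2) = 64.
Step 3: rho = 1 - 6*64 / (9*(9^2 - 1)) = 1 - 384/720 = 0.466667.
Step 4: Under H0, t = rho * sqrt((n-2)/(1-rho^2)) = 1.3960 ~ t(7).
Step 5: Two-sided p-value from the t-distribution with 7 df = 0.205386.
Step 6: alpha = 0.1. fail to reject H0.

rho = 0.4667, p = 0.205386, fail to reject H0 at alpha = 0.1.


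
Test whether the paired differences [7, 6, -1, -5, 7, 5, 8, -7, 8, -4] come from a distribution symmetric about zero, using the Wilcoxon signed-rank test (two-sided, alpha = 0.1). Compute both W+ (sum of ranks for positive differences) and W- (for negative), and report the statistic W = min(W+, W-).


Step 1: Drop any zero differences (none here) and take |d_i|.
|d| = [7, 6, 1, 5, 7, 5, 8, 7, 8, 4]
Step 2: Midrank |d_i| (ties get averaged ranks).
ranks: |7|->7, |6|->5, |1|->1, |5|->3.5, |7|->7, |5|->3.5, |8|->9.5, |7|->7, |8|->9.5, |4|->2
Step 3: Attach original signs; sum ranks with positive sign and with negative sign.
W+ = 7 + 5 + 7 + 3.5 + 9.5 + 9.5 = 41.5
W- = 1 + 3.5 + 7 + 2 = 13.5
(Check: W+ + W- = 55 should equal n(n+1)/2 = 55.)
Step 4: Test statistic W = min(W+, W-) = 13.5.
Step 5: Ties in |d|, so use the tie-corrected normal approximation.
        E[W] = n(n+1)/4 = 10*11/4 = 27.5.
        Tie groups: |d|=5 (t=2), |d|=7 (t=3), |d|=8 (t=2); sum(t^3 - t) = 36.
        Var[W] = n(n+1)(2n+1)/24 - sum(t^3-t)/48 = 2310/24 - 36/48 = 95.5.
        z = (W - E[W]) / sqrt(Var[W]) = (13.5 - 27.5) / 9.7724 = -1.4326.
        Two-sided p = 2*Phi(z) = 0.151971.
Step 6: alpha = 0.1. fail to reject H0.

W+ = 41.5, W- = 13.5, W = min = 13.5, p = 0.151971, fail to reject H0.


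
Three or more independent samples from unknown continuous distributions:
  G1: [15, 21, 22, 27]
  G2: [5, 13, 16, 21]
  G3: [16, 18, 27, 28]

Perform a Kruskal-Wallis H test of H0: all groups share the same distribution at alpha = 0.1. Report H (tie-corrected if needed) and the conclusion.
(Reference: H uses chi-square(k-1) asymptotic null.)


Step 1: Combine all N = 12 observations and assign midranks.
sorted (value, group, rank): (5,G2,1), (13,G2,2), (15,G1,3), (16,G2,4.5), (16,G3,4.5), (18,G3,6), (21,G1,7.5), (21,G2,7.5), (22,G1,9), (27,G1,10.5), (27,G3,10.5), (28,G3,12)
Step 2: Sum ranks within each group.
R_1 = 30 (n_1 = 4)
R_2 = 15 (n_2 = 4)
R_3 = 33 (n_3 = 4)
Step 3: H = 12/(N(N+1)) * sum(R_i^2/n_i) - 3(N+1)
     = 12/(12*13) * (30^2/4 + 15^2/4 + 33^2/4) - 3*13
     = 0.076923 * 553.5 - 39
     = 3.576923.
Step 4: Ties present; correction factor C = 1 - 18/(12^3 - 12) = 0.989510. Corrected H = 3.576923 / 0.989510 = 3.614841.
Step 5: Under H0, H ~ chi^2(2); p-value = 0.164077.
Step 6: alpha = 0.1. fail to reject H0.

H = 3.6148, df = 2, p = 0.164077, fail to reject H0.


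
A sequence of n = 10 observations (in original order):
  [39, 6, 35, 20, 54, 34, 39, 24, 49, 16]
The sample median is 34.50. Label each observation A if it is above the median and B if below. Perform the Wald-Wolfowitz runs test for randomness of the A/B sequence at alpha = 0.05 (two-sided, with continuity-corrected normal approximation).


Step 1: Compute median = 34.50; label A = above, B = below.
Labels in order: ABABABABAB  (n_A = 5, n_B = 5)
Step 2: Count runs R = 10.
Step 3: Under H0 (random ordering), E[R] = 2*n_A*n_B/(n_A+n_B) + 1 = 2*5*5/10 + 1 = 6.0000.
        Var[R] = 2*n_A*n_B*(2*n_A*n_B - n_A - n_B) / ((n_A+n_B)^2 * (n_A+n_B-1)) = 2000/900 = 2.2222.
        SD[R] = 1.4907.
Step 4: Continuity-corrected z = (R - 0.5 - E[R]) / SD[R] = (10 - 0.5 - 6.0000) / 1.4907 = 2.3479.
Step 5: Two-sided p-value via normal approximation = 2*(1 - Phi(|z|)) = 0.018881.
Step 6: alpha = 0.05. reject H0.

R = 10, z = 2.3479, p = 0.018881, reject H0.


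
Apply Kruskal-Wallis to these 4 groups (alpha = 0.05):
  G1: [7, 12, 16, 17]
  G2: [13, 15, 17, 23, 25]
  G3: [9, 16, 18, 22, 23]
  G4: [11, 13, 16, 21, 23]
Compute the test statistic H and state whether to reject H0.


Step 1: Combine all N = 19 observations and assign midranks.
sorted (value, group, rank): (7,G1,1), (9,G3,2), (11,G4,3), (12,G1,4), (13,G2,5.5), (13,G4,5.5), (15,G2,7), (16,G1,9), (16,G3,9), (16,G4,9), (17,G1,11.5), (17,G2,11.5), (18,G3,13), (21,G4,14), (22,G3,15), (23,G2,17), (23,G3,17), (23,G4,17), (25,G2,19)
Step 2: Sum ranks within each group.
R_1 = 25.5 (n_1 = 4)
R_2 = 60 (n_2 = 5)
R_3 = 56 (n_3 = 5)
R_4 = 48.5 (n_4 = 5)
Step 3: H = 12/(N(N+1)) * sum(R_i^2/n_i) - 3(N+1)
     = 12/(19*20) * (25.5^2/4 + 60^2/5 + 56^2/5 + 48.5^2/5) - 3*20
     = 0.031579 * 1980.21 - 60
     = 2.533026.
Step 4: Ties present; correction factor C = 1 - 60/(19^3 - 19) = 0.991228. Corrected H = 2.533026 / 0.991228 = 2.555442.
Step 5: Under H0, H ~ chi^2(3); p-value = 0.465355.
Step 6: alpha = 0.05. fail to reject H0.

H = 2.5554, df = 3, p = 0.465355, fail to reject H0.


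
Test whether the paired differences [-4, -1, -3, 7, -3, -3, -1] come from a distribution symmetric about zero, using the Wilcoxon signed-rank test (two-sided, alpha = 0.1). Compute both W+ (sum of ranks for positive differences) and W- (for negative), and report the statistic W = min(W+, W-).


Step 1: Drop any zero differences (none here) and take |d_i|.
|d| = [4, 1, 3, 7, 3, 3, 1]
Step 2: Midrank |d_i| (ties get averaged ranks).
ranks: |4|->6, |1|->1.5, |3|->4, |7|->7, |3|->4, |3|->4, |1|->1.5
Step 3: Attach original signs; sum ranks with positive sign and with negative sign.
W+ = 7 = 7
W- = 6 + 1.5 + 4 + 4 + 4 + 1.5 = 21
(Check: W+ + W- = 28 should equal n(n+1)/2 = 28.)
Step 4: Test statistic W = min(W+, W-) = 7.
Step 5: Ties in |d|, so use the tie-corrected normal approximation.
        E[W] = n(n+1)/4 = 7*8/4 = 14.
        Tie groups: |d|=1 (t=2), |d|=3 (t=3); sum(t^3 - t) = 30.
        Var[W] = n(n+1)(2n+1)/24 - sum(t^3-t)/48 = 840/24 - 30/48 = 34.375.
        z = (W - E[W]) / sqrt(Var[W]) = (7 - 14) / 5.8630 = -1.1939.
        Two-sided p = 2*Phi(z) = 0.232508.
Step 6: alpha = 0.1. fail to reject H0.

W+ = 7, W- = 21, W = min = 7, p = 0.232508, fail to reject H0.


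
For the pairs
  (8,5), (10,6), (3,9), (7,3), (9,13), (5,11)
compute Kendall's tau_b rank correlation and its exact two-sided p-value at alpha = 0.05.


Step 1: Enumerate the 15 unordered pairs (i,j) with i<j and classify each by sign(x_j-x_i) * sign(y_j-y_i).
  (1,2):dx=+2,dy=+1->C; (1,3):dx=-5,dy=+4->D; (1,4):dx=-1,dy=-2->C; (1,5):dx=+1,dy=+8->C
  (1,6):dx=-3,dy=+6->D; (2,3):dx=-7,dy=+3->D; (2,4):dx=-3,dy=-3->C; (2,5):dx=-1,dy=+7->D
  (2,6):dx=-5,dy=+5->D; (3,4):dx=+4,dy=-6->D; (3,5):dx=+6,dy=+4->C; (3,6):dx=+2,dy=+2->C
  (4,5):dx=+2,dy=+10->C; (4,6):dx=-2,dy=+8->D; (5,6):dx=-4,dy=-2->C
Step 2: C = 8, D = 7, total pairs = 15.
Step 3: tau = (C - D)/(n(n-1)/2) = (8 - 7)/15 = 0.066667.
Step 4: Exact two-sided p-value (enumerate n! = 720 permutations of y under H0): p = 1.000000.
Step 5: alpha = 0.05. fail to reject H0.

tau_b = 0.0667 (C=8, D=7), p = 1.000000, fail to reject H0.


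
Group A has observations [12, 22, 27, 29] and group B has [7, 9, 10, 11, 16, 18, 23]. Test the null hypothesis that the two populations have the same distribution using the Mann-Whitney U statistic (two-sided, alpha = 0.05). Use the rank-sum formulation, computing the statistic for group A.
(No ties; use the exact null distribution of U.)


Step 1: Combine and sort all 11 observations; assign midranks.
sorted (value, group): (7,Y), (9,Y), (10,Y), (11,Y), (12,X), (16,Y), (18,Y), (22,X), (23,Y), (27,X), (29,X)
ranks: 7->1, 9->2, 10->3, 11->4, 12->5, 16->6, 18->7, 22->8, 23->9, 27->10, 29->11
Step 2: Rank sum for X: R1 = 5 + 8 + 10 + 11 = 34.
Step 3: U_X = R1 - n1(n1+1)/2 = 34 - 4*5/2 = 34 - 10 = 24.
       U_Y = n1*n2 - U_X = 28 - 24 = 4.
Step 4: No ties, so the exact null distribution of U (based on enumerating the C(11,4) = 330 equally likely rank assignments) gives the two-sided p-value.
Step 5: p-value = 0.072727; compare to alpha = 0.05. fail to reject H0.

U_X = 24, p = 0.072727, fail to reject H0 at alpha = 0.05.


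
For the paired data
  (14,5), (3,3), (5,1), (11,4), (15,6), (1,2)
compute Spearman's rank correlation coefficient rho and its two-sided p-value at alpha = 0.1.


Step 1: Rank x and y separately (midranks; no ties here).
rank(x): 14->5, 3->2, 5->3, 11->4, 15->6, 1->1
rank(y): 5->5, 3->3, 1->1, 4->4, 6->6, 2->2
Step 2: d_i = R_x(i) - R_y(i); compute d_i^2.
  (5-5)^2=0, (2-3)^2=1, (3-1)^2=4, (4-4)^2=0, (6-6)^2=0, (1-2)^2=1
sum(d^2) = 6.
Step 3: rho = 1 - 6*6 / (6*(6^2 - 1)) = 1 - 36/210 = 0.828571.
Step 4: Under H0, t = rho * sqrt((n-2)/(1-rho^2)) = 2.9598 ~ t(4).
Step 5: Two-sided p-value from the t-distribution with 4 df = 0.041563.
Step 6: alpha = 0.1. reject H0.

rho = 0.8286, p = 0.041563, reject H0 at alpha = 0.1.


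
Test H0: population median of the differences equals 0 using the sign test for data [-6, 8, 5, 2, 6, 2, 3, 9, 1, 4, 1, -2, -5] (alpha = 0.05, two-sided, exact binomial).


Step 1: Discard zero differences. Original n = 13; n_eff = number of nonzero differences = 13.
Nonzero differences (with sign): -6, +8, +5, +2, +6, +2, +3, +9, +1, +4, +1, -2, -5
Step 2: Count signs: positive = 10, negative = 3.
Step 3: Under H0: P(positive) = 0.5, so the number of positives S ~ Bin(13, 0.5).
Step 4: Two-sided exact p-value = sum of Bin(13,0.5) probabilities at or below the observed probability = 0.092285.
Step 5: alpha = 0.05. fail to reject H0.

n_eff = 13, pos = 10, neg = 3, p = 0.092285, fail to reject H0.


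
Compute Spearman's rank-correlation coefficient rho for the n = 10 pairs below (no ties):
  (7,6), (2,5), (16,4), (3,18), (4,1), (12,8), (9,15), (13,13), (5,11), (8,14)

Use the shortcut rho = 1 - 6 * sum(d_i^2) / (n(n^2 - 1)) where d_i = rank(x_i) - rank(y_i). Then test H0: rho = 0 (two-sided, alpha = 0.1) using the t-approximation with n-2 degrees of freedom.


Step 1: Rank x and y separately (midranks; no ties here).
rank(x): 7->5, 2->1, 16->10, 3->2, 4->3, 12->8, 9->7, 13->9, 5->4, 8->6
rank(y): 6->4, 5->3, 4->2, 18->10, 1->1, 8->5, 15->9, 13->7, 11->6, 14->8
Step 2: d_i = R_x(i) - R_y(i); compute d_i^2.
  (5-4)^2=1, (1-3)^2=4, (10-2)^2=64, (2-10)^2=64, (3-1)^2=4, (8-5)^2=9, (7-9)^2=4, (9-7)^2=4, (4-6)^2=4, (6-8)^2=4
sum(d^2) = 162.
Step 3: rho = 1 - 6*162 / (10*(10^2 - 1)) = 1 - 972/990 = 0.018182.
Step 4: Under H0, t = rho * sqrt((n-2)/(1-rho^2)) = 0.0514 ~ t(8).
Step 5: Two-sided p-value from the t-distribution with 8 df = 0.960240.
Step 6: alpha = 0.1. fail to reject H0.

rho = 0.0182, p = 0.960240, fail to reject H0 at alpha = 0.1.


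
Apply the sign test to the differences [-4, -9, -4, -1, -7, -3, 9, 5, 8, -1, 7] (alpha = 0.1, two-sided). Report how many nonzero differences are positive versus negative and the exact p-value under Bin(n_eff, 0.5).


Step 1: Discard zero differences. Original n = 11; n_eff = number of nonzero differences = 11.
Nonzero differences (with sign): -4, -9, -4, -1, -7, -3, +9, +5, +8, -1, +7
Step 2: Count signs: positive = 4, negative = 7.
Step 3: Under H0: P(positive) = 0.5, so the number of positives S ~ Bin(11, 0.5).
Step 4: Two-sided exact p-value = sum of Bin(11,0.5) probabilities at or below the observed probability = 0.548828.
Step 5: alpha = 0.1. fail to reject H0.

n_eff = 11, pos = 4, neg = 7, p = 0.548828, fail to reject H0.


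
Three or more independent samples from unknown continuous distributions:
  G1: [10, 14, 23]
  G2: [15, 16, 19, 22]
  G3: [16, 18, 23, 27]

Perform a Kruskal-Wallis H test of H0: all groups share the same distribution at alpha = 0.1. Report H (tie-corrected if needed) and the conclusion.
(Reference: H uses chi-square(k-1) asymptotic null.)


Step 1: Combine all N = 11 observations and assign midranks.
sorted (value, group, rank): (10,G1,1), (14,G1,2), (15,G2,3), (16,G2,4.5), (16,G3,4.5), (18,G3,6), (19,G2,7), (22,G2,8), (23,G1,9.5), (23,G3,9.5), (27,G3,11)
Step 2: Sum ranks within each group.
R_1 = 12.5 (n_1 = 3)
R_2 = 22.5 (n_2 = 4)
R_3 = 31 (n_3 = 4)
Step 3: H = 12/(N(N+1)) * sum(R_i^2/n_i) - 3(N+1)
     = 12/(11*12) * (12.5^2/3 + 22.5^2/4 + 31^2/4) - 3*12
     = 0.090909 * 418.896 - 36
     = 2.081439.
Step 4: Ties present; correction factor C = 1 - 12/(11^3 - 11) = 0.990909. Corrected H = 2.081439 / 0.990909 = 2.100535.
Step 5: Under H0, H ~ chi^2(2); p-value = 0.349844.
Step 6: alpha = 0.1. fail to reject H0.

H = 2.1005, df = 2, p = 0.349844, fail to reject H0.


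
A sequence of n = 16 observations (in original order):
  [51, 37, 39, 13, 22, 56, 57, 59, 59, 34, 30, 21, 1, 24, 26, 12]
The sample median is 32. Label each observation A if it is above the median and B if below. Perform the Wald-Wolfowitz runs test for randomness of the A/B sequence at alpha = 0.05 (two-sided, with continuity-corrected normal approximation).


Step 1: Compute median = 32; label A = above, B = below.
Labels in order: AAABBAAAAABBBBBB  (n_A = 8, n_B = 8)
Step 2: Count runs R = 4.
Step 3: Under H0 (random ordering), E[R] = 2*n_A*n_B/(n_A+n_B) + 1 = 2*8*8/16 + 1 = 9.0000.
        Var[R] = 2*n_A*n_B*(2*n_A*n_B - n_A - n_B) / ((n_A+n_B)^2 * (n_A+n_B-1)) = 14336/3840 = 3.7333.
        SD[R] = 1.9322.
Step 4: Continuity-corrected z = (R + 0.5 - E[R]) / SD[R] = (4 + 0.5 - 9.0000) / 1.9322 = -2.3290.
Step 5: Two-sided p-value via normal approximation = 2*(1 - Phi(|z|)) = 0.019861.
Step 6: alpha = 0.05. reject H0.

R = 4, z = -2.3290, p = 0.019861, reject H0.


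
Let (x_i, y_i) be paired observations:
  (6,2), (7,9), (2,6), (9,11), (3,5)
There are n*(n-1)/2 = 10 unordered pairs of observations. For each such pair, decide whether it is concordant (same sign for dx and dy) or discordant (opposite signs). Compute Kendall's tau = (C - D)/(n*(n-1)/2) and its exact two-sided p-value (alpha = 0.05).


Step 1: Enumerate the 10 unordered pairs (i,j) with i<j and classify each by sign(x_j-x_i) * sign(y_j-y_i).
  (1,2):dx=+1,dy=+7->C; (1,3):dx=-4,dy=+4->D; (1,4):dx=+3,dy=+9->C; (1,5):dx=-3,dy=+3->D
  (2,3):dx=-5,dy=-3->C; (2,4):dx=+2,dy=+2->C; (2,5):dx=-4,dy=-4->C; (3,4):dx=+7,dy=+5->C
  (3,5):dx=+1,dy=-1->D; (4,5):dx=-6,dy=-6->C
Step 2: C = 7, D = 3, total pairs = 10.
Step 3: tau = (C - D)/(n(n-1)/2) = (7 - 3)/10 = 0.400000.
Step 4: Exact two-sided p-value (enumerate n! = 120 permutations of y under H0): p = 0.483333.
Step 5: alpha = 0.05. fail to reject H0.

tau_b = 0.4000 (C=7, D=3), p = 0.483333, fail to reject H0.


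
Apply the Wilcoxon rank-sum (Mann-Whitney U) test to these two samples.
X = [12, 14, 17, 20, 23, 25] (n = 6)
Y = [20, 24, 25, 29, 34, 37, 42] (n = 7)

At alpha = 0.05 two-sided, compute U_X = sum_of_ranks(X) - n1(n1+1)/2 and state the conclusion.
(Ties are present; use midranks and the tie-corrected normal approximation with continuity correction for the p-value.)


Step 1: Combine and sort all 13 observations; assign midranks.
sorted (value, group): (12,X), (14,X), (17,X), (20,X), (20,Y), (23,X), (24,Y), (25,X), (25,Y), (29,Y), (34,Y), (37,Y), (42,Y)
ranks: 12->1, 14->2, 17->3, 20->4.5, 20->4.5, 23->6, 24->7, 25->8.5, 25->8.5, 29->10, 34->11, 37->12, 42->13
Step 2: Rank sum for X: R1 = 1 + 2 + 3 + 4.5 + 6 + 8.5 = 25.
Step 3: U_X = R1 - n1(n1+1)/2 = 25 - 6*7/2 = 25 - 21 = 4.
       U_Y = n1*n2 - U_X = 42 - 4 = 38.
Step 4: Ties are present, so use the tie-corrected normal approximation (with continuity correction) for the p-value.
Step 5: p-value = 0.018096; compare to alpha = 0.05. reject H0.

U_X = 4, p = 0.018096, reject H0 at alpha = 0.05.


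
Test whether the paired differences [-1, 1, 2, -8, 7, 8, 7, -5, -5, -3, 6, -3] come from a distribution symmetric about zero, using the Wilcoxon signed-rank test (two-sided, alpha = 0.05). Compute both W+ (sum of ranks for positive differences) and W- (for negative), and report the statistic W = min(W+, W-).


Step 1: Drop any zero differences (none here) and take |d_i|.
|d| = [1, 1, 2, 8, 7, 8, 7, 5, 5, 3, 6, 3]
Step 2: Midrank |d_i| (ties get averaged ranks).
ranks: |1|->1.5, |1|->1.5, |2|->3, |8|->11.5, |7|->9.5, |8|->11.5, |7|->9.5, |5|->6.5, |5|->6.5, |3|->4.5, |6|->8, |3|->4.5
Step 3: Attach original signs; sum ranks with positive sign and with negative sign.
W+ = 1.5 + 3 + 9.5 + 11.5 + 9.5 + 8 = 43
W- = 1.5 + 11.5 + 6.5 + 6.5 + 4.5 + 4.5 = 35
(Check: W+ + W- = 78 should equal n(n+1)/2 = 78.)
Step 4: Test statistic W = min(W+, W-) = 35.
Step 5: Ties in |d|, so use the tie-corrected normal approximation.
        E[W] = n(n+1)/4 = 12*13/4 = 39.
        Tie groups: |d|=1 (t=2), |d|=3 (t=2), |d|=5 (t=2), |d|=7 (t=2), |d|=8 (t=2); sum(t^3 - t) = 30.
        Var[W] = n(n+1)(2n+1)/24 - sum(t^3-t)/48 = 3900/24 - 30/48 = 161.875.
        z = (W - E[W]) / sqrt(Var[W]) = (35 - 39) / 12.7230 = -0.3144.
        Two-sided p = 2*Phi(z) = 0.753224.
Step 6: alpha = 0.05. fail to reject H0.

W+ = 43, W- = 35, W = min = 35, p = 0.753224, fail to reject H0.


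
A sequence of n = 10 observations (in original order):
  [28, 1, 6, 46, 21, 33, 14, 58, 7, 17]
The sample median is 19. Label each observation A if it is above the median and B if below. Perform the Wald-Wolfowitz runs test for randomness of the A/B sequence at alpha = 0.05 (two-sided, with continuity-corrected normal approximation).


Step 1: Compute median = 19; label A = above, B = below.
Labels in order: ABBAAABABB  (n_A = 5, n_B = 5)
Step 2: Count runs R = 6.
Step 3: Under H0 (random ordering), E[R] = 2*n_A*n_B/(n_A+n_B) + 1 = 2*5*5/10 + 1 = 6.0000.
        Var[R] = 2*n_A*n_B*(2*n_A*n_B - n_A - n_B) / ((n_A+n_B)^2 * (n_A+n_B-1)) = 2000/900 = 2.2222.
        SD[R] = 1.4907.
Step 4: R = E[R], so z = 0 with no continuity correction.
Step 5: Two-sided p-value via normal approximation = 2*(1 - Phi(|z|)) = 1.000000.
Step 6: alpha = 0.05. fail to reject H0.

R = 6, z = 0.0000, p = 1.000000, fail to reject H0.


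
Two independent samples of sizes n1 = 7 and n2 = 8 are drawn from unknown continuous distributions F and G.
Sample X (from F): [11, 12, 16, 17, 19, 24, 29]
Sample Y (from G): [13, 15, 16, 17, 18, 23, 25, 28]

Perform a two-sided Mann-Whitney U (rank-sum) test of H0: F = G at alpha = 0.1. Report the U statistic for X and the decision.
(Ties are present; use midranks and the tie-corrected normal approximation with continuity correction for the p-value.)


Step 1: Combine and sort all 15 observations; assign midranks.
sorted (value, group): (11,X), (12,X), (13,Y), (15,Y), (16,X), (16,Y), (17,X), (17,Y), (18,Y), (19,X), (23,Y), (24,X), (25,Y), (28,Y), (29,X)
ranks: 11->1, 12->2, 13->3, 15->4, 16->5.5, 16->5.5, 17->7.5, 17->7.5, 18->9, 19->10, 23->11, 24->12, 25->13, 28->14, 29->15
Step 2: Rank sum for X: R1 = 1 + 2 + 5.5 + 7.5 + 10 + 12 + 15 = 53.
Step 3: U_X = R1 - n1(n1+1)/2 = 53 - 7*8/2 = 53 - 28 = 25.
       U_Y = n1*n2 - U_X = 56 - 25 = 31.
Step 4: Ties are present, so use the tie-corrected normal approximation (with continuity correction) for the p-value.
Step 5: p-value = 0.771941; compare to alpha = 0.1. fail to reject H0.

U_X = 25, p = 0.771941, fail to reject H0 at alpha = 0.1.


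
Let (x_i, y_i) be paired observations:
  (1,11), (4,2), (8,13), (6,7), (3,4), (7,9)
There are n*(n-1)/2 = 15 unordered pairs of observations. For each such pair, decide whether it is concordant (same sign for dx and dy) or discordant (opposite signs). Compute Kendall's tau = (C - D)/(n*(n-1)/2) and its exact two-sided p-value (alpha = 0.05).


Step 1: Enumerate the 15 unordered pairs (i,j) with i<j and classify each by sign(x_j-x_i) * sign(y_j-y_i).
  (1,2):dx=+3,dy=-9->D; (1,3):dx=+7,dy=+2->C; (1,4):dx=+5,dy=-4->D; (1,5):dx=+2,dy=-7->D
  (1,6):dx=+6,dy=-2->D; (2,3):dx=+4,dy=+11->C; (2,4):dx=+2,dy=+5->C; (2,5):dx=-1,dy=+2->D
  (2,6):dx=+3,dy=+7->C; (3,4):dx=-2,dy=-6->C; (3,5):dx=-5,dy=-9->C; (3,6):dx=-1,dy=-4->C
  (4,5):dx=-3,dy=-3->C; (4,6):dx=+1,dy=+2->C; (5,6):dx=+4,dy=+5->C
Step 2: C = 10, D = 5, total pairs = 15.
Step 3: tau = (C - D)/(n(n-1)/2) = (10 - 5)/15 = 0.333333.
Step 4: Exact two-sided p-value (enumerate n! = 720 permutations of y under H0): p = 0.469444.
Step 5: alpha = 0.05. fail to reject H0.

tau_b = 0.3333 (C=10, D=5), p = 0.469444, fail to reject H0.


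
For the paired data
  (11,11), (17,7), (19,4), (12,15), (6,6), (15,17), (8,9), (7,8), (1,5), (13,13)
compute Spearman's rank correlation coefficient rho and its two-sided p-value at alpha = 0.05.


Step 1: Rank x and y separately (midranks; no ties here).
rank(x): 11->5, 17->9, 19->10, 12->6, 6->2, 15->8, 8->4, 7->3, 1->1, 13->7
rank(y): 11->7, 7->4, 4->1, 15->9, 6->3, 17->10, 9->6, 8->5, 5->2, 13->8
Step 2: d_i = R_x(i) - R_y(i); compute d_i^2.
  (5-7)^2=4, (9-4)^2=25, (10-1)^2=81, (6-9)^2=9, (2-3)^2=1, (8-10)^2=4, (4-6)^2=4, (3-5)^2=4, (1-2)^2=1, (7-8)^2=1
sum(d^2) = 134.
Step 3: rho = 1 - 6*134 / (10*(10^2 - 1)) = 1 - 804/990 = 0.187879.
Step 4: Under H0, t = rho * sqrt((n-2)/(1-rho^2)) = 0.5410 ~ t(8).
Step 5: Two-sided p-value from the t-distribution with 8 df = 0.603218.
Step 6: alpha = 0.05. fail to reject H0.

rho = 0.1879, p = 0.603218, fail to reject H0 at alpha = 0.05.


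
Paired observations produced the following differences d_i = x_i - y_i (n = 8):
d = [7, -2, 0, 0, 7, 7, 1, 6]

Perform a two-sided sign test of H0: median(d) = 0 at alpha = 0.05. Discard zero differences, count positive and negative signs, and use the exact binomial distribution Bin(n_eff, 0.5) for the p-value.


Step 1: Discard zero differences. Original n = 8; n_eff = number of nonzero differences = 6.
Nonzero differences (with sign): +7, -2, +7, +7, +1, +6
Step 2: Count signs: positive = 5, negative = 1.
Step 3: Under H0: P(positive) = 0.5, so the number of positives S ~ Bin(6, 0.5).
Step 4: Two-sided exact p-value = sum of Bin(6,0.5) probabilities at or below the observed probability = 0.218750.
Step 5: alpha = 0.05. fail to reject H0.

n_eff = 6, pos = 5, neg = 1, p = 0.218750, fail to reject H0.


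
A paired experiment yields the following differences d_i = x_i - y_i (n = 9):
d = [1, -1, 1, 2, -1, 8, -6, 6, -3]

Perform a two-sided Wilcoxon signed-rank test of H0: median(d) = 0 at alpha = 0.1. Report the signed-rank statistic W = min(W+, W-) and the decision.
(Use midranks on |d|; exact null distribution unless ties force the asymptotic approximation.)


Step 1: Drop any zero differences (none here) and take |d_i|.
|d| = [1, 1, 1, 2, 1, 8, 6, 6, 3]
Step 2: Midrank |d_i| (ties get averaged ranks).
ranks: |1|->2.5, |1|->2.5, |1|->2.5, |2|->5, |1|->2.5, |8|->9, |6|->7.5, |6|->7.5, |3|->6
Step 3: Attach original signs; sum ranks with positive sign and with negative sign.
W+ = 2.5 + 2.5 + 5 + 9 + 7.5 = 26.5
W- = 2.5 + 2.5 + 7.5 + 6 = 18.5
(Check: W+ + W- = 45 should equal n(n+1)/2 = 45.)
Step 4: Test statistic W = min(W+, W-) = 18.5.
Step 5: Ties in |d|, so use the tie-corrected normal approximation.
        E[W] = n(n+1)/4 = 9*10/4 = 22.5.
        Tie groups: |d|=1 (t=4), |d|=6 (t=2); sum(t^3 - t) = 66.
        Var[W] = n(n+1)(2n+1)/24 - sum(t^3-t)/48 = 1710/24 - 66/48 = 69.875.
        z = (W - E[W]) / sqrt(Var[W]) = (18.5 - 22.5) / 8.3591 = -0.4785.
        Two-sided p = 2*Phi(z) = 0.632281.
Step 6: alpha = 0.1. fail to reject H0.

W+ = 26.5, W- = 18.5, W = min = 18.5, p = 0.632281, fail to reject H0.


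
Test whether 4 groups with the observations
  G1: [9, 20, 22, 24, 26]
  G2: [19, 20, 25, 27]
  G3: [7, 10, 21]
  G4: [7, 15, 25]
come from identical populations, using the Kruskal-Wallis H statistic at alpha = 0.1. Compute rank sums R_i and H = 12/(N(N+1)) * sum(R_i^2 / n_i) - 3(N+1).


Step 1: Combine all N = 15 observations and assign midranks.
sorted (value, group, rank): (7,G3,1.5), (7,G4,1.5), (9,G1,3), (10,G3,4), (15,G4,5), (19,G2,6), (20,G1,7.5), (20,G2,7.5), (21,G3,9), (22,G1,10), (24,G1,11), (25,G2,12.5), (25,G4,12.5), (26,G1,14), (27,G2,15)
Step 2: Sum ranks within each group.
R_1 = 45.5 (n_1 = 5)
R_2 = 41 (n_2 = 4)
R_3 = 14.5 (n_3 = 3)
R_4 = 19 (n_4 = 3)
Step 3: H = 12/(N(N+1)) * sum(R_i^2/n_i) - 3(N+1)
     = 12/(15*16) * (45.5^2/5 + 41^2/4 + 14.5^2/3 + 19^2/3) - 3*16
     = 0.050000 * 1024.72 - 48
     = 3.235833.
Step 4: Ties present; correction factor C = 1 - 18/(15^3 - 15) = 0.994643. Corrected H = 3.235833 / 0.994643 = 3.253262.
Step 5: Under H0, H ~ chi^2(3); p-value = 0.354201.
Step 6: alpha = 0.1. fail to reject H0.

H = 3.2533, df = 3, p = 0.354201, fail to reject H0.


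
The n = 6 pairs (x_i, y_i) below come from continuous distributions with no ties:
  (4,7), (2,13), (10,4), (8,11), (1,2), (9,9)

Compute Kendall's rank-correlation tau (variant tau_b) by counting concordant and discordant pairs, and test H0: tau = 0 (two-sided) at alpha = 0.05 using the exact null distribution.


Step 1: Enumerate the 15 unordered pairs (i,j) with i<j and classify each by sign(x_j-x_i) * sign(y_j-y_i).
  (1,2):dx=-2,dy=+6->D; (1,3):dx=+6,dy=-3->D; (1,4):dx=+4,dy=+4->C; (1,5):dx=-3,dy=-5->C
  (1,6):dx=+5,dy=+2->C; (2,3):dx=+8,dy=-9->D; (2,4):dx=+6,dy=-2->D; (2,5):dx=-1,dy=-11->C
  (2,6):dx=+7,dy=-4->D; (3,4):dx=-2,dy=+7->D; (3,5):dx=-9,dy=-2->C; (3,6):dx=-1,dy=+5->D
  (4,5):dx=-7,dy=-9->C; (4,6):dx=+1,dy=-2->D; (5,6):dx=+8,dy=+7->C
Step 2: C = 7, D = 8, total pairs = 15.
Step 3: tau = (C - D)/(n(n-1)/2) = (7 - 8)/15 = -0.066667.
Step 4: Exact two-sided p-value (enumerate n! = 720 permutations of y under H0): p = 1.000000.
Step 5: alpha = 0.05. fail to reject H0.

tau_b = -0.0667 (C=7, D=8), p = 1.000000, fail to reject H0.


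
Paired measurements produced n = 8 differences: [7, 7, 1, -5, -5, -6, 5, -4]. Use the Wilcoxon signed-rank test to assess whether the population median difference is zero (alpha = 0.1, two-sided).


Step 1: Drop any zero differences (none here) and take |d_i|.
|d| = [7, 7, 1, 5, 5, 6, 5, 4]
Step 2: Midrank |d_i| (ties get averaged ranks).
ranks: |7|->7.5, |7|->7.5, |1|->1, |5|->4, |5|->4, |6|->6, |5|->4, |4|->2
Step 3: Attach original signs; sum ranks with positive sign and with negative sign.
W+ = 7.5 + 7.5 + 1 + 4 = 20
W- = 4 + 4 + 6 + 2 = 16
(Check: W+ + W- = 36 should equal n(n+1)/2 = 36.)
Step 4: Test statistic W = min(W+, W-) = 16.
Step 5: Ties in |d|, so use the tie-corrected normal approximation.
        E[W] = n(n+1)/4 = 8*9/4 = 18.
        Tie groups: |d|=5 (t=3), |d|=7 (t=2); sum(t^3 - t) = 30.
        Var[W] = n(n+1)(2n+1)/24 - sum(t^3-t)/48 = 1224/24 - 30/48 = 50.375.
        z = (W - E[W]) / sqrt(Var[W]) = (16 - 18) / 7.0975 = -0.2818.
        Two-sided p = 2*Phi(z) = 0.778106.
Step 6: alpha = 0.1. fail to reject H0.

W+ = 20, W- = 16, W = min = 16, p = 0.778106, fail to reject H0.


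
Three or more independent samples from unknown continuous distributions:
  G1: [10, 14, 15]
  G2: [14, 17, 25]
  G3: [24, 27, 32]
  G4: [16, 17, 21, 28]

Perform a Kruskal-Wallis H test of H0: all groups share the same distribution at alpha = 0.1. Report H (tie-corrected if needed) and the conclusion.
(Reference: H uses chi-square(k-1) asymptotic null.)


Step 1: Combine all N = 13 observations and assign midranks.
sorted (value, group, rank): (10,G1,1), (14,G1,2.5), (14,G2,2.5), (15,G1,4), (16,G4,5), (17,G2,6.5), (17,G4,6.5), (21,G4,8), (24,G3,9), (25,G2,10), (27,G3,11), (28,G4,12), (32,G3,13)
Step 2: Sum ranks within each group.
R_1 = 7.5 (n_1 = 3)
R_2 = 19 (n_2 = 3)
R_3 = 33 (n_3 = 3)
R_4 = 31.5 (n_4 = 4)
Step 3: H = 12/(N(N+1)) * sum(R_i^2/n_i) - 3(N+1)
     = 12/(13*14) * (7.5^2/3 + 19^2/3 + 33^2/3 + 31.5^2/4) - 3*14
     = 0.065934 * 750.146 - 42
     = 7.460165.
Step 4: Ties present; correction factor C = 1 - 12/(13^3 - 13) = 0.994505. Corrected H = 7.460165 / 0.994505 = 7.501381.
Step 5: Under H0, H ~ chi^2(3); p-value = 0.057523.
Step 6: alpha = 0.1. reject H0.

H = 7.5014, df = 3, p = 0.057523, reject H0.
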